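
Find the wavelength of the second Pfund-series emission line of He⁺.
1162.81228 nm

The lines of a series are numbered from the longest wavelength (smallest ΔE) outward; the second line is the transition from n = n_f + 2 to n_f.
The Pfund series has all transitions ending at n_f = 5.

For He⁺ (Z = 2), the second line (β-line) is the jump from n = 7 to n = 5:
E_7 = -13.6057 × 2² / 7² = -1.1106693878 eV
E_5 = -13.6057 × 2² / 5² = -2.1769120000 eV
ΔE = E_7 - E_5 = 1.0662426122 eV

λ = hc/E = 1239.84 eV·nm / 1.0662426122 eV
λ = 1162.81228 nm

This is the β-line of the Pfund series in He⁺.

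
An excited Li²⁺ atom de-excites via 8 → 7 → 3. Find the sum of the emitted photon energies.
11.6924 eV

The energy levels of Li²⁺ are E_n = -13.6057 × 3² / n² eV.

First transition (8 → 7):
ΔE₁ = |E_7 - E_8|
ΔE₁ = |-2.4990061224 - (-1.9133015625)| = 0.5857046 eV

Second transition (7 → 3):
ΔE₂ = |E_3 - E_7|
ΔE₂ = |-13.6057000000 - (-2.4990061224)| = 11.1066939 eV

Total energy released:
E_total = ΔE₁ + ΔE₂ = 0.5857046 + 11.1066939 = 11.6924 eV

Note: This equals the direct transition 8 → 3: 11.6924 eV ✓
Energy is conserved regardless of the path taken.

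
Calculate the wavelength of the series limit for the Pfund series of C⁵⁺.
63.282 nm

The series limit corresponds to the transition from n = ∞ to n = 5.
This is the highest energy (shortest wavelength) transition in the Pfund series.

E_∞ = 0 eV
E_5 = -13.6057 × 6² / 5² = -19.59221 eV

Energy at series limit:
ΔE = E_∞ - E_5 = 0 - (-19.59221) = 19.59221 eV
λ = hc/E = 1239.84 eV·nm / 19.59221 eV = 63.282 nm

This energy equals the ionization energy from the n = 5 state of C⁵⁺.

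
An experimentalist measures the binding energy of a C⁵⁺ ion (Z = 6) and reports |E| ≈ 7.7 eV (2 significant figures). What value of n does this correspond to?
n = 8

The exact energy levels follow E_n = -13.6057 Z² / n² eV with Z = 6.

The measured value (-7.7 eV) is reported to only 2 significant figures, so we must test candidate n values and see which one matches to that precision.

Candidate energies:
  n = 6:  E = -13.6057 × 6² / 6² = -13.60570 eV
  n = 7:  E = -13.6057 × 6² / 7² = -9.99602 eV
  n = 8:  E = -13.6057 × 6² / 8² = -7.65321 eV  ← matches
  n = 9:  E = -13.6057 × 6² / 9² = -6.04698 eV
  n = 10:  E = -13.6057 × 6² / 10² = -4.89805 eV

Checking against the measurement of -7.7 eV (2 sig figs), only n = 8 agrees:
E_8 = -7.65321 eV, which rounds to -7.7 eV ✓

Therefore n = 8.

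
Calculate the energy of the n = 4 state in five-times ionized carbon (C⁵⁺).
-30.61 eV

For hydrogen-like ions, the energy levels scale with Z²:
E_n = -13.6057 Z² / n² eV

For C⁵⁺ (Z = 6) at n = 4:
E_4 = -13.6057 × 6² / 4²
E_4 = -13.6057 × 36 / 16
E_4 = -489.8052 / 16
E_4 = -30.61 eV

The energy is 36 times more negative than hydrogen at the same n due to the stronger nuclear charge.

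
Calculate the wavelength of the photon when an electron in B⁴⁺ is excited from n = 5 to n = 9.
131.807992 nm

First, find the transition energy using E_n = -13.6057 Z² / n² eV:
E_5 = -13.6057 × 5² / 5² = -13.6057000000 eV
E_9 = -13.6057 × 5² / 9² = -4.1992901235 eV

Photon energy: |ΔE| = |E_9 - E_5| = 9.4064098765 eV

Convert to wavelength using E = hc/λ with hc = 1239.84 eV·nm:
λ = hc/E = 1239.84 eV·nm / 9.4064098765 eV
λ = 131.807992 nm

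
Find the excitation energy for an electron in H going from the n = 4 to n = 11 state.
0.7379 eV

The energy levels of a hydrogen-like atom are E_n = -13.6057 eV / n².

Energy at n = 4: E_4 = -13.6057 / 4² = -0.8503563 eV
Energy at n = 11: E_11 = -13.6057 / 11² = -0.1124438 eV

The excitation energy is the difference:
ΔE = E_11 - E_4
ΔE = -0.1124438 - (-0.8503563)
ΔE = 0.7379 eV

Since this is positive, energy must be absorbed (photon absorption).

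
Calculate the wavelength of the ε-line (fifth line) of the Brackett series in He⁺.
454.230619 nm

The lines of a series are numbered from the longest wavelength (smallest ΔE) outward; the fifth line is the transition from n = n_f + 5 to n_f.
The Brackett series has all transitions ending at n_f = 4.

For He⁺ (Z = 2), the fifth line (ε-line) is the jump from n = 9 to n = 4:
E_9 = -13.6057 × 2² / 9² = -0.6718864198 eV
E_4 = -13.6057 × 2² / 4² = -3.4014250000 eV
ΔE = E_9 - E_4 = 2.7295385802 eV

λ = hc/E = 1239.84 eV·nm / 2.7295385802 eV
λ = 454.230619 nm

This is the ε-line of the Brackett series in He⁺.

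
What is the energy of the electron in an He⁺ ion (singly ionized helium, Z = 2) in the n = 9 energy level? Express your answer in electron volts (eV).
-0.671886 eV

The energy levels of a hydrogen-like atom are given by:
E_n = -13.6057 Z² / n² eV  (with Z = 2 for He⁺)

For n = 9:
E_9 = -13.6057 × 2² / 9²
E_9 = -13.6057 × 4 / 81
E_9 = -0.671886 eV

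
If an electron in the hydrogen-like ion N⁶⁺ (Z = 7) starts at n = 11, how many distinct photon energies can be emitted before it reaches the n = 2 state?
45

The electron can occupy levels n = 2, 3, ..., 11 during de-excitation — that is m = 11 - 2 + 1 = 10 distinct levels.

The number of distinct spectral lines equals the number of ways to choose 2 of these m levels (each pair gives one possible emission transition):

Number of lines = m(m-1)/2 = 10×9/2 = 45

These correspond to all possible transitions between the 10 levels:
11 → 10, 11 → 9, 11 → 8, 11 → 7, 11 → 6, 11 → 5, 11 → 4, 11 → 3...

Each transition produces a photon with a unique energy (and thus wavelength). This count does not depend on Z.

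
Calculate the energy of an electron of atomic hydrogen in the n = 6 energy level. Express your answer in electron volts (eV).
-0.3779 eV

The energy levels of a hydrogen-like atom are given by:
E_n = -13.6057 eV / n²

For n = 6:
E_6 = -13.6057 eV / 6²
E_6 = -13.6057 eV / 36
E_6 = -0.3779 eV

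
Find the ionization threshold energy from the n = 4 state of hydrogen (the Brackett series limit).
0.85 eV

The series limit corresponds to the transition from n = ∞ to n = 4.
This is the highest energy (shortest wavelength) transition in the Brackett series.

E_∞ = 0 eV
E_4 = -13.6057 / 4² = -0.85 eV

Energy at series limit:
ΔE = E_∞ - E_4 = 0 - (-0.85) = 0.85 eV

This energy equals the ionization energy from the n = 4 state of hydrogen.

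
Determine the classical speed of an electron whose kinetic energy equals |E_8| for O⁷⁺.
2.18769e+06 m/s (or 0.730% of c)

The binding energy at n = 8 for O⁷⁺ is:
E_8 = -13.6057 × 8²/8² = -13.6057000 eV
|E_8| = 13.6057000 eV

Convert to Joules:
KE = 13.6057000 eV × (1.602177 × 10⁻¹⁹ J/eV) = 2.1798740e-18 J

Using KE = ½mv²:
v = √(2·KE/m_e)
v = √(2 × 2.1798740e-18 J / 9.10938 × 10⁻³¹ kg)
v = 2.18769e+06 m/s

This is approximately 0.730% the speed of light.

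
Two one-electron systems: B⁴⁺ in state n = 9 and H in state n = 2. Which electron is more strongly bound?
B⁴⁺ at n = 9 (E = -4.20 eV)

Using E_n = -13.6057 Z² / n² eV:

B⁴⁺ (Z = 5) at n = 9:
E = -13.6057 × 5² / 9² = -13.6057 × 25 / 81 = -4.19929 eV

H (Z = 1) at n = 2:
E = -13.6057 × 1² / 2² = -13.6057 × 1 / 4 = -3.40143 eV

Since -4.19929 eV < -3.40143 eV,
B⁴⁺ at n = 9 is more tightly bound (requires more energy to ionize).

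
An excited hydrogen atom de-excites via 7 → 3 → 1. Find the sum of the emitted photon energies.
13.328033 eV

The energy levels of hydrogen are E_n = -13.6057 / n² eV.

First transition (7 → 3):
ΔE₁ = |E_3 - E_7|
ΔE₁ = |-1.511744444444 - (-0.277667346939)| = 1.234077098 eV

Second transition (3 → 1):
ΔE₂ = |E_1 - E_3|
ΔE₂ = |-13.605700000000 - (-1.511744444444)| = 12.093955556 eV

Total energy released:
E_total = ΔE₁ + ΔE₂ = 1.234077098 + 12.093955556 = 13.328033 eV

Note: This equals the direct transition 7 → 1: 13.328033 eV ✓
Energy is conserved regardless of the path taken.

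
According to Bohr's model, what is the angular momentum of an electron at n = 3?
3.16372e-34 J·s (or 3ℏ)

In the Bohr model, angular momentum is quantized:
L = nℏ

where ℏ = h/(2π) = 1.0545718e-34 J·s

For n = 3:
L = 3 × 1.0545718e-34 J·s
L = 3.16372e-34 J·s

This can also be written as L = 3ℏ.
The angular momentum is an integer multiple of the reduced Planck constant.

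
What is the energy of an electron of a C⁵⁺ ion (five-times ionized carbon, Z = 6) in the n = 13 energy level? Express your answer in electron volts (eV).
-2.898256 eV

The energy levels of a hydrogen-like atom are given by:
E_n = -13.6057 Z² / n² eV  (with Z = 6 for C⁵⁺)

For n = 13:
E_13 = -13.6057 × 6² / 13²
E_13 = -13.6057 × 36 / 169
E_13 = -2.898256 eV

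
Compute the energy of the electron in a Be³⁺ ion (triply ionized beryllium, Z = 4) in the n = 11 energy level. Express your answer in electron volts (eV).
-1.79910 eV

The energy levels of a hydrogen-like atom are given by:
E_n = -13.6057 Z² / n² eV  (with Z = 4 for Be³⁺)

For n = 11:
E_11 = -13.6057 × 4² / 11²
E_11 = -13.6057 × 16 / 121
E_11 = -1.79910 eV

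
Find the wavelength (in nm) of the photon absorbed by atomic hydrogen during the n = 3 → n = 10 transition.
901.251 nm

First, find the transition energy using E_n = -13.6057 / n² eV:
E_3 = -13.6057 / 3² = -1.5117444 eV
E_10 = -13.6057 / 10² = -0.1360570 eV

Photon energy: |ΔE| = |E_10 - E_3| = 1.3756874 eV

Convert to wavelength using E = hc/λ with hc = 1239.84 eV·nm:
λ = hc/E = 1239.84 eV·nm / 1.3756874 eV
λ = 901.251 nm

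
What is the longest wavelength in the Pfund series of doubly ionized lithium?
828.423 nm

The longest wavelength corresponds to the smallest energy transition in the series.
The Pfund series has all transitions ending at n_f = 5.

For Li²⁺ (Z = 3), the first line (α-line) is the jump from n = 6 to n = 5:
E_6 = -13.6057 × 3² / 6² = -3.4014250 eV
E_5 = -13.6057 × 3² / 5² = -4.8980520 eV
ΔE = E_6 - E_5 = 1.4966270 eV

λ = hc/E = 1239.84 eV·nm / 1.4966270 eV
λ = 828.423 nm

This is the α-line of the Pfund series in Li²⁺.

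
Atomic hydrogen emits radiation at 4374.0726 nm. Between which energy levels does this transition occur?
n = 12 → n = 6

First, find the photon energy from the wavelength (hc = 1239.84 eV·nm):
E = hc/λ = 1239.84 eV·nm / 4374.0726 nm = 0.28345209 eV

The energy levels of hydrogen satisfy E_n = -13.6057 / n² eV, so an emission n_i → n_f releases
ΔE = 13.6057 × (1/n_f² − 1/n_i²) eV.

Setting ΔE equal to the photon energy:
1/n_f² − 1/n_i² = 0.28345209 / 13.6057 = 0.020833334

Since 1/n_i² must be positive, we need 1/n_f² > 0.020833334, i.e. n_f ≤ 6. For each allowed n_f, solve n_i = (1/n_f² − 0.020833334)^(−1/2) and check whether it is a whole number:
  n_f = 1: 1/n_i² = 1.000000000 − 0.020833334 = 0.979166666 → n_i = 1.011  (not an integer) ✗
  n_f = 2: 1/n_i² = 0.250000000 − 0.020833334 = 0.229166666 → n_i = 2.089  (not an integer) ✗
  n_f = 3: 1/n_i² = 0.111111111 − 0.020833334 = 0.090277777 → n_i = 3.328  (not an integer) ✗
  n_f = 4: 1/n_i² = 0.062500000 − 0.020833334 = 0.041666666 → n_i = 4.899  (not an integer) ✗
  n_f = 5: 1/n_i² = 0.040000000 − 0.020833334 = 0.019166666 → n_i = 7.223  (not an integer) ✗
  n_f = 6: 1/n_i² = 0.027777778 − 0.020833334 = 0.006944444 → n_i = 12.000  → integer, n_i = 12 ✓

Only n_f = 6 gives an integer upper level, n_i = 12.

The transition is from n = 12 to n = 6 (emission).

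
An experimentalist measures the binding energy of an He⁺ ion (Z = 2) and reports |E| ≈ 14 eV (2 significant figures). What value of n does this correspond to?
n = 2

The exact energy levels follow E_n = -13.6057 Z² / n² eV with Z = 2.

The measured value (-14 eV) is reported to only 2 significant figures, so we must test candidate n values and see which one matches to that precision.

Candidate energies:
  n = 1:  E = -13.6057 × 2² / 1² = -54.42280 eV
  n = 2:  E = -13.6057 × 2² / 2² = -13.60570 eV  ← matches
  n = 3:  E = -13.6057 × 2² / 3² = -6.04698 eV
  n = 4:  E = -13.6057 × 2² / 4² = -3.40143 eV

Checking against the measurement of -14 eV (2 sig figs), only n = 2 agrees:
E_2 = -13.60570 eV, which rounds to -14 eV ✓

Therefore n = 2.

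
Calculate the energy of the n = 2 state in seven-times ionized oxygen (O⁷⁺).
-217.691 eV

For hydrogen-like ions, the energy levels scale with Z²:
E_n = -13.6057 Z² / n² eV

For O⁷⁺ (Z = 8) at n = 2:
E_2 = -13.6057 × 8² / 2²
E_2 = -13.6057 × 64 / 4
E_2 = -870.7648 / 4
E_2 = -217.691 eV

The energy is 64 times more negative than hydrogen at the same n due to the stronger nuclear charge.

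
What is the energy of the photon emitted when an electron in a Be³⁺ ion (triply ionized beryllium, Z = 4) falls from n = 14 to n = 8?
2.2908 eV

The energy levels are E_n = -13.6057 Z² eV / n².

Energy at n = 14: E_14 = -13.6057 × 4² / 14² = -1.1106694 eV
Energy at n = 8: E_8 = -13.6057 × 4² / 8² = -3.4014250 eV

For emission (electron falling to lower state), the photon energy is:
E_photon = E_14 - E_8 = |-1.1106694 - (-3.4014250)|
E_photon = 2.2908 eV

This energy is carried away by the emitted photon.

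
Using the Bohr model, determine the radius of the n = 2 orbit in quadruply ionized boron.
0.0423 nm (or 0.4233 Å)

The Bohr radius formula is:
r_n = n² a₀ / Z

where a₀ = 0.0529177 nm is the Bohr radius.

For B⁴⁺ (Z = 5) at n = 2:
r_2 = 2² × 0.0529177 nm / 5
r_2 = 4 × 0.0529177 nm / 5
r_2 = 0.21167 nm / 5
r_2 = 0.0423 nm

The electron orbits at approximately 0.0423 nm from the nucleus.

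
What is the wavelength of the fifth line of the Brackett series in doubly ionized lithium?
201.880275 nm

The lines of a series are numbered from the longest wavelength (smallest ΔE) outward; the fifth line is the transition from n = n_f + 5 to n_f.
The Brackett series has all transitions ending at n_f = 4.

For Li²⁺ (Z = 3), the fifth line (ε-line) is the jump from n = 9 to n = 4:
E_9 = -13.6057 × 3² / 9² = -1.5117444444 eV
E_4 = -13.6057 × 3² / 4² = -7.6532062500 eV
ΔE = E_9 - E_4 = 6.1414618056 eV

λ = hc/E = 1239.84 eV·nm / 6.1414618056 eV
λ = 201.880275 nm

This is the ε-line of the Brackett series in Li²⁺.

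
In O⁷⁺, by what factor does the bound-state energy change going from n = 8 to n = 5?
2.560000

Using E_n = -13.6057 Z² / n² eV with Z = 8:

E_5 = -13.6057 × 8² / 5² = -870.7648 / 25 = -34.830592000000 eV
E_8 = -13.6057 × 8² / 8² = -870.7648 / 64 = -13.605700000000 eV

The ratio is:
E_5/E_8 = (-34.830592000000) / (-13.605700000000)
E_5/E_8 = (-870.7648/25) / (-870.7648/64)
E_5/E_8 = 64/25
E_5/E_8 = 2.560000
(Note: the Z² factors cancel in the ratio.)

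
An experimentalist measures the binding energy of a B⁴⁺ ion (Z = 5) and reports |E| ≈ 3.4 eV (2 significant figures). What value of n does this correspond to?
n = 10

The exact energy levels follow E_n = -13.6057 Z² / n² eV with Z = 5.

The measured value (-3.4 eV) is reported to only 2 significant figures, so we must test candidate n values and see which one matches to that precision.

Candidate energies:
  n = 8:  E = -13.6057 × 5² / 8² = -5.31473 eV
  n = 9:  E = -13.6057 × 5² / 9² = -4.19929 eV
  n = 10:  E = -13.6057 × 5² / 10² = -3.40143 eV  ← matches
  n = 11:  E = -13.6057 × 5² / 11² = -2.81110 eV
  n = 12:  E = -13.6057 × 5² / 12² = -2.36210 eV

Checking against the measurement of -3.4 eV (2 sig figs), only n = 10 agrees:
E_10 = -3.40143 eV, which rounds to -3.4 eV ✓

Therefore n = 10.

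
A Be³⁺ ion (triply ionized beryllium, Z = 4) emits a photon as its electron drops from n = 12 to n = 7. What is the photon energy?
2.93093 eV

The energy levels are E_n = -13.6057 Z² eV / n².

Energy at n = 12: E_12 = -13.6057 × 4² / 12² = -1.51174444 eV
Energy at n = 7: E_7 = -13.6057 × 4² / 7² = -4.44267755 eV

For emission (electron falling to lower state), the photon energy is:
E_photon = E_12 - E_7 = |-1.51174444 - (-4.44267755)|
E_photon = 2.93093 eV

This energy is carried away by the emitted photon.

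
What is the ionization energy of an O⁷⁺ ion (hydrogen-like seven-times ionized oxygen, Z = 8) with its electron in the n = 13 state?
5.152 eV

The ionization energy is the energy needed to remove the electron completely (n → ∞).

For a hydrogen-like ion with Z = 8, E_n = -13.6057 Z² / n² eV.

At n = 13: E_13 = -13.6057 × 8² / 13² = -5.152454 eV
At n = ∞: E_∞ = 0 eV

Ionization energy = E_∞ - E_13 = 0 - (-5.152454) = 5.152454 eV
Ionization energy ≈ 5.152 eV

This is also called the binding energy of the electron in state n = 13.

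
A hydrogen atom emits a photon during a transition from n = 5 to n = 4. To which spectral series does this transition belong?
Brackett series

The spectral series in hydrogen are named based on the final (lower) energy level:
- Lyman series: n_final = 1 (ultraviolet)
- Balmer series: n_final = 2 (visible/near-UV)
- Paschen series: n_final = 3 (infrared)
- Brackett series: n_final = 4 (infrared)
- Pfund series: n_final = 5 (far infrared)

Since this transition ends at n = 4, it belongs to the Brackett series.

For reference, this 5 → 4 line has photon energy
ΔE = 13.6057 eV × (1/4² - 1/5²) = 0.30612825000 eV,
corresponding to wavelength λ = hc/ΔE = 1239.84 eV·nm / 0.30612825000 eV = 4050.06725 nm in the infrared region.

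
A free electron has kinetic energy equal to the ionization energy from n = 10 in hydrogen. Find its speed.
2.19e+05 m/s (or 0.0730% of c)

The binding energy at n = 10 for hydrogen is:
E_10 = -13.6057/10² = -0.136057 eV
|E_10| = 0.136057 eV

Convert to Joules:
KE = 0.136057 eV × (1.602177 × 10⁻¹⁹ J/eV) = 2.1799e-20 J

Using KE = ½mv²:
v = √(2·KE/m_e)
v = √(2 × 2.1799e-20 J / 9.10938 × 10⁻³¹ kg)
v = 2.19e+05 m/s

This is approximately 0.0730% the speed of light.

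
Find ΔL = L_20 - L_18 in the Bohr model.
2.109e-34 J·s (or 2ℏ)

In the Bohr model, L_n = nℏ where ℏ = 1.05457e-34 J·s.

L_20 = 20ℏ = 2.10914e-33 J·s
L_18 = 18ℏ = 1.89823e-33 J·s

ΔL = L_20 - L_18 = (20 - 18)ℏ = 2ℏ
ΔL = 2 × 1.05457e-34 J·s = 2.109e-34 J·s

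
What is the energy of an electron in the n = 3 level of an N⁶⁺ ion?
-74.07548 eV

For hydrogen-like ions, the energy levels scale with Z²:
E_n = -13.6057 Z² / n² eV

For N⁶⁺ (Z = 7) at n = 3:
E_3 = -13.6057 × 7² / 3²
E_3 = -13.6057 × 49 / 9
E_3 = -666.6793 / 9
E_3 = -74.07548 eV

The energy is 49 times more negative than hydrogen at the same n due to the stronger nuclear charge.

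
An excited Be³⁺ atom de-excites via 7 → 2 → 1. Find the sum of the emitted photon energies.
213.249 eV

The energy levels of Be³⁺ are E_n = -13.6057 × 4² / n² eV.

First transition (7 → 2):
ΔE₁ = |E_2 - E_7|
ΔE₁ = |-54.422800000 - (-4.442677551)| = 49.980122 eV

Second transition (2 → 1):
ΔE₂ = |E_1 - E_2|
ΔE₂ = |-217.691200000 - (-54.422800000)| = 163.268400 eV

Total energy released:
E_total = ΔE₁ + ΔE₂ = 49.980122 + 163.268400 = 213.249 eV

Note: This equals the direct transition 7 → 1: 213.249 eV ✓
Energy is conserved regardless of the path taken.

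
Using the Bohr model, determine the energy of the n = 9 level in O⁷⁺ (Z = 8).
-10.750 eV

For hydrogen-like ions, the energy levels scale with Z²:
E_n = -13.6057 Z² / n² eV

For O⁷⁺ (Z = 8) at n = 9:
E_9 = -13.6057 × 8² / 9²
E_9 = -13.6057 × 64 / 81
E_9 = -870.7648 / 81
E_9 = -10.750 eV

The energy is 64 times more negative than hydrogen at the same n due to the stronger nuclear charge.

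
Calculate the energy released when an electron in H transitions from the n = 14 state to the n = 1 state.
13.536283 eV

The energy levels are E_n = -13.6057 eV / n².

Energy at n = 14: E_14 = -13.6057 / 14² = -0.069416837 eV
Energy at n = 1: E_1 = -13.6057 / 1² = -13.605700000 eV

For emission (electron falling to lower state), the photon energy is:
E_photon = E_14 - E_1 = |-0.069416837 - (-13.605700000)|
E_photon = 13.536283 eV

This energy is carried away by the emitted photon.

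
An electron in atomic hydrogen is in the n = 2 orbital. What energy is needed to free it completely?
3.401425 eV

The ionization energy is the energy needed to remove the electron completely (n → ∞).

For hydrogen, E_n = -13.6057 eV / n².

At n = 2: E_2 = -13.6057 / 2² = -3.401425000 eV
At n = ∞: E_∞ = 0 eV

Ionization energy = E_∞ - E_2 = 0 - (-3.401425000) = 3.401425000 eV
Ionization energy ≈ 3.401425 eV

This is also called the binding energy of the electron in state n = 2.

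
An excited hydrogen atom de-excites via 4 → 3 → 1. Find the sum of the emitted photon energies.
12.755 eV

The energy levels of hydrogen are E_n = -13.6057 / n² eV.

First transition (4 → 3):
ΔE₁ = |E_3 - E_4|
ΔE₁ = |-1.511744444 - (-0.850356250)| = 0.661388 eV

Second transition (3 → 1):
ΔE₂ = |E_1 - E_3|
ΔE₂ = |-13.605700000 - (-1.511744444)| = 12.093956 eV

Total energy released:
E_total = ΔE₁ + ΔE₂ = 0.661388 + 12.093956 = 12.755 eV

Note: This equals the direct transition 4 → 1: 12.755 eV ✓
Energy is conserved regardless of the path taken.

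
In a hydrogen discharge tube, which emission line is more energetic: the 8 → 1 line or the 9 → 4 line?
8 → 1

Calculate the energy for each transition:

Transition 8 → 1:
ΔE₁ = |E_1 - E_8| = |-13.6057/1² - (-13.6057/8²)|
ΔE₁ = |-13.6057000000 - (-0.2125890625)| = 13.3931109 eV

Transition 9 → 4:
ΔE₂ = |E_4 - E_9| = |-13.6057/4² - (-13.6057/9²)|
ΔE₂ = |-0.8503562500 - (-0.1679716049)| = 0.6823846 eV

Since 13.3931109 eV > 0.6823846 eV, the transition 8 → 1 emits the more energetic photon.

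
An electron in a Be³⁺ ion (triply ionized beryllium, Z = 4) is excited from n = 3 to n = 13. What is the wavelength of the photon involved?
54.142 nm

First, find the transition energy using E_n = -13.6057 Z² / n² eV:
E_3 = -13.6057 × 4² / 3² = -24.18791 eV
E_13 = -13.6057 × 4² / 13² = -1.28811 eV

Photon energy: |ΔE| = |E_13 - E_3| = 22.89980 eV

Convert to wavelength using E = hc/λ with hc = 1239.84 eV·nm:
λ = hc/E = 1239.84 eV·nm / 22.89980 eV
λ = 54.142 nm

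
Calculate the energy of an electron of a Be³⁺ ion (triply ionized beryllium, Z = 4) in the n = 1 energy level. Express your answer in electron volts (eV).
-217.691 eV

The energy levels of a hydrogen-like atom are given by:
E_n = -13.6057 Z² / n² eV  (with Z = 4 for Be³⁺)

For n = 1:
E_1 = -13.6057 × 4² / 1²
E_1 = -13.6057 × 16 / 1
E_1 = -217.691 eV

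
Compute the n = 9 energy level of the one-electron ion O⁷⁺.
-10.75018 eV

For hydrogen-like ions, the energy levels scale with Z²:
E_n = -13.6057 Z² / n² eV

For O⁷⁺ (Z = 8) at n = 9:
E_9 = -13.6057 × 8² / 9²
E_9 = -13.6057 × 64 / 81
E_9 = -870.7648 / 81
E_9 = -10.75018 eV

The energy is 64 times more negative than hydrogen at the same n due to the stronger nuclear charge.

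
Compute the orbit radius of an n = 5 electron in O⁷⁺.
0.16537 nm (or 1.65368 Å)

The Bohr radius formula is:
r_n = n² a₀ / Z

where a₀ = 0.05291772 nm is the Bohr radius.

For O⁷⁺ (Z = 8) at n = 5:
r_5 = 5² × 0.05291772 nm / 8
r_5 = 25 × 0.05291772 nm / 8
r_5 = 1.322943 nm / 8
r_5 = 0.16537 nm

The electron orbits at approximately 0.16537 nm from the nucleus.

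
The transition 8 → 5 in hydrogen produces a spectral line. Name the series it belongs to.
Pfund series

The spectral series in hydrogen are named based on the final (lower) energy level:
- Lyman series: n_final = 1 (ultraviolet)
- Balmer series: n_final = 2 (visible/near-UV)
- Paschen series: n_final = 3 (infrared)
- Brackett series: n_final = 4 (infrared)
- Pfund series: n_final = 5 (far infrared)

Since this transition ends at n = 5, it belongs to the Pfund series.

For reference, this 8 → 5 line has photon energy
ΔE = 13.6057 eV × (1/5² - 1/8²) = 0.331638938 eV,
corresponding to wavelength λ = hc/ΔE = 1239.84 eV·nm / 0.331638938 eV = 3738.524 nm in the far infrared region.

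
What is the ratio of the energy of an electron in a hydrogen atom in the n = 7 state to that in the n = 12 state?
2.93878

Using E_n = -13.6057 Z² / n² eV with Z = 1:

E_7 = -13.6057 / 7² = -13.6057 / 49 = -0.27766734694 eV
E_12 = -13.6057 / 12² = -13.6057 / 144 = -0.09448402778 eV

The ratio is:
E_7/E_12 = (-0.27766734694) / (-0.09448402778)
E_7/E_12 = (-13.6057/49) / (-13.6057/144)
E_7/E_12 = 144/49
E_7/E_12 = 2.93878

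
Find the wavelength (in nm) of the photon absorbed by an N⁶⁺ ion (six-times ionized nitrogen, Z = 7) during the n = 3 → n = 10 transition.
18.392882 nm

First, find the transition energy using E_n = -13.6057 Z² / n² eV:
E_3 = -13.6057 × 7² / 3² = -74.07547778 eV
E_10 = -13.6057 × 7² / 10² = -6.66679300 eV

Photon energy: |ΔE| = |E_10 - E_3| = 67.40868478 eV

Convert to wavelength using E = hc/λ with hc = 1239.84 eV·nm:
λ = hc/E = 1239.84 eV·nm / 67.40868478 eV
λ = 18.392882 nm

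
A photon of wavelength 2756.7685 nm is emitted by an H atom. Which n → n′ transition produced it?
n = 12 → n = 5

First, find the photon energy from the wavelength (hc = 1239.84 eV·nm):
E = hc/λ = 1239.84 eV·nm / 2756.7685 nm = 0.44974397 eV

The energy levels of hydrogen satisfy E_n = -13.6057 / n² eV, so an emission n_i → n_f releases
ΔE = 13.6057 × (1/n_f² − 1/n_i²) eV.

Setting ΔE equal to the photon energy:
1/n_f² − 1/n_i² = 0.44974397 / 13.6057 = 0.033055555

Since 1/n_i² must be positive, we need 1/n_f² > 0.033055555, i.e. n_f ≤ 5. For each allowed n_f, solve n_i = (1/n_f² − 0.033055555)^(−1/2) and check whether it is a whole number:
  n_f = 1: 1/n_i² = 1.000000000 − 0.033055555 = 0.966944445 → n_i = 1.017  (not an integer) ✗
  n_f = 2: 1/n_i² = 0.250000000 − 0.033055555 = 0.216944445 → n_i = 2.147  (not an integer) ✗
  n_f = 3: 1/n_i² = 0.111111111 − 0.033055555 = 0.078055556 → n_i = 3.579  (not an integer) ✗
  n_f = 4: 1/n_i² = 0.062500000 − 0.033055555 = 0.029444445 → n_i = 5.828  (not an integer) ✗
  n_f = 5: 1/n_i² = 0.040000000 − 0.033055555 = 0.006944445 → n_i = 12.000  → integer, n_i = 12 ✓

Only n_f = 5 gives an integer upper level, n_i = 12.

The transition is from n = 12 to n = 5 (emission).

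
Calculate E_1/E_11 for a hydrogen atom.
121.00

Using E_n = -13.6057 Z² / n² eV with Z = 1:

E_1 = -13.6057 / 1² = -13.6057 / 1 = -13.60570000 eV
E_11 = -13.6057 / 11² = -13.6057 / 121 = -0.11244380 eV

The ratio is:
E_1/E_11 = (-13.60570000) / (-0.11244380)
E_1/E_11 = (-13.6057/1) / (-13.6057/121)
E_1/E_11 = 121/1
E_1/E_11 = 121.00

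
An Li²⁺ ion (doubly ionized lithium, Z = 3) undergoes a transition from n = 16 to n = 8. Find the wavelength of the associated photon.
864.014 nm

First, find the transition energy using E_n = -13.6057 Z² / n² eV:
E_16 = -13.6057 × 3² / 16² = -0.4783254 eV
E_8 = -13.6057 × 3² / 8² = -1.9133016 eV

Photon energy: |ΔE| = |E_8 - E_16| = 1.4349762 eV

Convert to wavelength using E = hc/λ with hc = 1239.84 eV·nm:
λ = hc/E = 1239.84 eV·nm / 1.4349762 eV
λ = 864.014 nm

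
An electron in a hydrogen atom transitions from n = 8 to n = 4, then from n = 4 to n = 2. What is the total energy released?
3.19 eV

The energy levels of hydrogen are E_n = -13.6057 / n² eV.

First transition (8 → 4):
ΔE₁ = |E_4 - E_8|
ΔE₁ = |-0.85035625 - (-0.21258906)| = 0.63777 eV

Second transition (4 → 2):
ΔE₂ = |E_2 - E_4|
ΔE₂ = |-3.40142500 - (-0.85035625)| = 2.55107 eV

Total energy released:
E_total = ΔE₁ + ΔE₂ = 0.63777 + 2.55107 = 3.19 eV

Note: This equals the direct transition 8 → 2: 3.19 eV ✓
Energy is conserved regardless of the path taken.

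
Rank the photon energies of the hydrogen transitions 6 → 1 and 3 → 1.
6 → 1

Calculate the energy for each transition:

Transition 6 → 1:
ΔE₁ = |E_1 - E_6| = |-13.6057/1² - (-13.6057/6²)|
ΔE₁ = |-13.605700000000 - (-0.377936111111)| = 13.227763889 eV

Transition 3 → 1:
ΔE₂ = |E_1 - E_3| = |-13.6057/1² - (-13.6057/3²)|
ΔE₂ = |-13.605700000000 - (-1.511744444444)| = 12.093955556 eV

Since 13.227763889 eV > 12.093955556 eV, the transition 6 → 1 emits the more energetic photon.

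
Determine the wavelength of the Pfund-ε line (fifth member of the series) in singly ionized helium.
759.387610 nm

The lines of a series are numbered from the longest wavelength (smallest ΔE) outward; the fifth line is the transition from n = n_f + 5 to n_f.
The Pfund series has all transitions ending at n_f = 5.

For He⁺ (Z = 2), the fifth line (ε-line) is the jump from n = 10 to n = 5:
E_10 = -13.6057 × 2² / 10² = -0.5442280000 eV
E_5 = -13.6057 × 2² / 5² = -2.1769120000 eV
ΔE = E_10 - E_5 = 1.6326840000 eV

λ = hc/E = 1239.84 eV·nm / 1.6326840000 eV
λ = 759.387610 nm

This is the ε-line of the Pfund series in He⁺.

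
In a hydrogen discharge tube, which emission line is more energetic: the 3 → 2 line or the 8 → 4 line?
3 → 2

Calculate the energy for each transition:

Transition 3 → 2:
ΔE₁ = |E_2 - E_3| = |-13.6057/2² - (-13.6057/3²)|
ΔE₁ = |-3.40142500000 - (-1.51174444444)| = 1.88968056 eV

Transition 8 → 4:
ΔE₂ = |E_4 - E_8| = |-13.6057/4² - (-13.6057/8²)|
ΔE₂ = |-0.85035625000 - (-0.21258906250)| = 0.63776719 eV

Since 1.88968056 eV > 0.63776719 eV, the transition 3 → 2 emits the more energetic photon.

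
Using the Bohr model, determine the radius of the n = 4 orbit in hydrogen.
0.8467 nm (or 8.4668 Å)

The Bohr radius formula is:
r_n = n² a₀ / Z

where a₀ = 0.0529177 nm is the Bohr radius.

For H (Z = 1) at n = 4:
r_4 = 4² × 0.0529177 nm / 1
r_4 = 16 × 0.0529177 nm / 1
r_4 = 0.84668 nm / 1
r_4 = 0.8467 nm

The electron orbits at approximately 0.8467 nm from the nucleus.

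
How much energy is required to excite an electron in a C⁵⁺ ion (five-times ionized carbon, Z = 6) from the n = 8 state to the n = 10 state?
2.7552 eV

The energy levels of a hydrogen-like atom are E_n = -13.6057 Z² eV / n².

Energy at n = 8: E_8 = -13.6057 × 6² / 8² = -7.6532063 eV
Energy at n = 10: E_10 = -13.6057 × 6² / 10² = -4.8980520 eV

The excitation energy is the difference:
ΔE = E_10 - E_8
ΔE = -4.8980520 - (-7.6532063)
ΔE = 2.7552 eV

Since this is positive, energy must be absorbed (photon absorption).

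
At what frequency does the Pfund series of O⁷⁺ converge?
8.4220e+15 Hz

The series limit corresponds to the transition from n = ∞ to n = 5.
This is the highest energy (shortest wavelength) transition in the Pfund series.

E_∞ = 0 eV
E_5 = -13.6057 × 8² / 5² = -34.830592 eV

Energy at series limit:
ΔE = E_∞ - E_5 = 0 - (-34.830592) = 34.830592 eV
E = 34.830592 eV × (1.602177 × 10⁻¹⁹ J/eV) = 5.580477e-18 J
f = E/h = 5.580477e-18 J / (6.62607 × 10⁻³⁴ J·s) = 8.4220e+15 Hz

This energy equals the ionization energy from the n = 5 state of O⁷⁺.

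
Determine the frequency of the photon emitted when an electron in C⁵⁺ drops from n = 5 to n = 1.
1.13697e+17 Hz

First, find the transition energy:
E_5 = -13.6057 × 6² / 5² = -19.592208 eV
E_1 = -13.6057 × 6² / 1² = -489.805200 eV
|ΔE| = |E_1 - E_5| = 470.212992 eV

Convert to Joules: E = 470.212992 eV × (1.602177 × 10⁻¹⁹ J/eV) = 7.5336444e-17 J

Using E = hf:
f = E/h = 7.5336444e-17 J / (6.62607 × 10⁻³⁴ J·s)
f = 1.13697e+17 Hz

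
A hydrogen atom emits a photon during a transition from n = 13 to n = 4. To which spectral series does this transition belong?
Brackett series

The spectral series in hydrogen are named based on the final (lower) energy level:
- Lyman series: n_final = 1 (ultraviolet)
- Balmer series: n_final = 2 (visible/near-UV)
- Paschen series: n_final = 3 (infrared)
- Brackett series: n_final = 4 (infrared)
- Pfund series: n_final = 5 (far infrared)

Since this transition ends at n = 4, it belongs to the Brackett series.

For reference, this 13 → 4 line has photon energy
ΔE = 13.6057 eV × (1/4² - 1/13²) = 0.76984914941 eV,
corresponding to wavelength λ = hc/ΔE = 1239.84 eV·nm / 0.76984914941 eV = 1610.49733 nm in the infrared region.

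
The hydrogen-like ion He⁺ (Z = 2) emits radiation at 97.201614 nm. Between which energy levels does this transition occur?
n = 8 → n = 2

First, find the photon energy from the wavelength (hc = 1239.84 eV·nm):
E = hc/λ = 1239.84 eV·nm / 97.201614 nm = 12.755344 eV

The energy levels of He⁺ satisfy E_n = -13.6057 × 2² / n² eV, so an emission n_i → n_f releases
ΔE = 13.6057 × 2² × (1/n_f² − 1/n_i²) eV.

Setting ΔE equal to the photon energy:
1/n_f² − 1/n_i² = 12.755344 / (13.6057 × 2²) = 0.23437500

Since 1/n_i² must be positive, we need 1/n_f² > 0.23437500, i.e. n_f ≤ 2. For each allowed n_f, solve n_i = (1/n_f² − 0.23437500)^(−1/2) and check whether it is a whole number:
  n_f = 1: 1/n_i² = 1.00000000 − 0.23437500 = 0.76562500 → n_i = 1.143  (not an integer) ✗
  n_f = 2: 1/n_i² = 0.25000000 − 0.23437500 = 0.01562500 → n_i = 8.000  → integer, n_i = 8 ✓

Only n_f = 2 gives an integer upper level, n_i = 8.

The transition is from n = 8 to n = 2 (emission).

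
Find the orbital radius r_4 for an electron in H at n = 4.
0.846684 nm (or 8.466835 Å)

The Bohr radius formula is:
r_n = n² a₀ / Z

where a₀ = 0.052917721 nm is the Bohr radius.

For H (Z = 1) at n = 4:
r_4 = 4² × 0.052917721 nm / 1
r_4 = 16 × 0.052917721 nm / 1
r_4 = 0.8466835 nm / 1
r_4 = 0.846684 nm

The electron orbits at approximately 0.846684 nm from the nucleus.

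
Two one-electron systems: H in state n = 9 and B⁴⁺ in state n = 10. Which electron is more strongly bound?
B⁴⁺ at n = 10 (E = -3.40 eV)

Using E_n = -13.6057 Z² / n² eV:

H (Z = 1) at n = 9:
E = -13.6057 × 1² / 9² = -13.6057 × 1 / 81 = -0.16797 eV

B⁴⁺ (Z = 5) at n = 10:
E = -13.6057 × 5² / 10² = -13.6057 × 25 / 100 = -3.40143 eV

Since -3.40143 eV < -0.16797 eV,
B⁴⁺ at n = 10 is more tightly bound (requires more energy to ionize).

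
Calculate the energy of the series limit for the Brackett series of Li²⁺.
7.653206 eV

The series limit corresponds to the transition from n = ∞ to n = 4.
This is the highest energy (shortest wavelength) transition in the Brackett series.

E_∞ = 0 eV
E_4 = -13.6057 × 3² / 4² = -7.653206 eV

Energy at series limit:
ΔE = E_∞ - E_4 = 0 - (-7.653206) = 7.653206 eV

This energy equals the ionization energy from the n = 4 state of Li²⁺.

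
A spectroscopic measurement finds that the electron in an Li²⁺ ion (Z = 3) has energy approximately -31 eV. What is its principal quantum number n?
n = 2

The exact energy levels follow E_n = -13.6057 Z² / n² eV with Z = 3.

The measured value (-31 eV) is reported to only 2 significant figures, so we must test candidate n values and see which one matches to that precision.

Candidate energies:
  n = 1:  E = -13.6057 × 3² / 1² = -122.45130 eV
  n = 2:  E = -13.6057 × 3² / 2² = -30.61283 eV  ← matches
  n = 3:  E = -13.6057 × 3² / 3² = -13.60570 eV
  n = 4:  E = -13.6057 × 3² / 4² = -7.65321 eV

Checking against the measurement of -31 eV (2 sig figs), only n = 2 agrees:
E_2 = -30.61283 eV, which rounds to -31 eV ✓

Therefore n = 2.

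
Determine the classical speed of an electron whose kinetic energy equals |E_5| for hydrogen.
4.3754e+05 m/s (or 0.145947% of c)

The binding energy at n = 5 for hydrogen is:
E_5 = -13.6057/5² = -0.54422800 eV
|E_5| = 0.54422800 eV

Convert to Joules:
KE = 0.54422800 eV × (1.602177 × 10⁻¹⁹ J/eV) = 8.719496e-20 J

Using KE = ½mv²:
v = √(2·KE/m_e)
v = √(2 × 8.719496e-20 J / 9.10938 × 10⁻³¹ kg)
v = 4.3754e+05 m/s

This is approximately 0.145947% the speed of light.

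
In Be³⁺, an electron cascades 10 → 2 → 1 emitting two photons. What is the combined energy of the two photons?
215.514288 eV

The energy levels of Be³⁺ are E_n = -13.6057 × 4² / n² eV.

First transition (10 → 2):
ΔE₁ = |E_2 - E_10|
ΔE₁ = |-54.422800000000 - (-2.176912000000)| = 52.245888000 eV

Second transition (2 → 1):
ΔE₂ = |E_1 - E_2|
ΔE₂ = |-217.691200000000 - (-54.422800000000)| = 163.268400000 eV

Total energy released:
E_total = ΔE₁ + ΔE₂ = 52.245888000 + 163.268400000 = 215.514288 eV

Note: This equals the direct transition 10 → 1: 215.514288 eV ✓
Energy is conserved regardless of the path taken.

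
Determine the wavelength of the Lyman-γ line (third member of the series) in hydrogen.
97.201614 nm

The lines of a series are numbered from the longest wavelength (smallest ΔE) outward; the third line is the transition from n = n_f + 3 to n_f.
The Lyman series has all transitions ending at n_f = 1.

For H, the third line (γ-line) is the jump from n = 4 to n = 1:
E_4 = -13.6057 / 4² = -0.85035625 eV
E_1 = -13.6057 / 1² = -13.60570000 eV
ΔE = E_4 - E_1 = 12.75534375 eV

λ = hc/E = 1239.84 eV·nm / 12.75534375 eV
λ = 97.201614 nm

This is the γ-line of the Lyman series in H.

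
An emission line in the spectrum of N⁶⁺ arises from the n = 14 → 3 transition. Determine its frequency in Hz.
1.70889e+16 Hz

First, find the transition energy:
E_14 = -13.6057 × 7² / 14² = -3.40142500 eV
E_3 = -13.6057 × 7² / 3² = -74.07547778 eV
|ΔE| = |E_3 - E_14| = 70.67405278 eV

Convert to Joules: E = 70.67405278 eV × (1.602177 × 10⁻¹⁹ J/eV) = 1.1323234e-17 J

Using E = hf:
f = E/h = 1.1323234e-17 J / (6.62607 × 10⁻³⁴ J·s)
f = 1.70889e+16 Hz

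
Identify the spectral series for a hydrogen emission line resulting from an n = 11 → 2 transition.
Balmer series

The spectral series in hydrogen are named based on the final (lower) energy level:
- Lyman series: n_final = 1 (ultraviolet)
- Balmer series: n_final = 2 (visible/near-UV)
- Paschen series: n_final = 3 (infrared)
- Brackett series: n_final = 4 (infrared)
- Pfund series: n_final = 5 (far infrared)

Since this transition ends at n = 2, it belongs to the Balmer series.

For reference, this 11 → 2 line has photon energy
ΔE = 13.6057 eV × (1/2² - 1/11²) = 3.2889812 eV,
corresponding to wavelength λ = hc/ΔE = 1239.84 eV·nm / 3.2889812 eV = 376.968 nm in the visible/near-UV region.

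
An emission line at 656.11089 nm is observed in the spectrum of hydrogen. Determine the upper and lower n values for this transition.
n = 3 → n = 2

First, find the photon energy from the wavelength (hc = 1239.84 eV·nm):
E = hc/λ = 1239.84 eV·nm / 656.11089 nm = 1.8896806 eV

The energy levels of hydrogen satisfy E_n = -13.6057 / n² eV, so an emission n_i → n_f releases
ΔE = 13.6057 × (1/n_f² − 1/n_i²) eV.

Setting ΔE equal to the photon energy:
1/n_f² − 1/n_i² = 1.8896806 / 13.6057 = 0.13888889

Since 1/n_i² must be positive, we need 1/n_f² > 0.13888889, i.e. n_f ≤ 2. For each allowed n_f, solve n_i = (1/n_f² − 0.13888889)^(−1/2) and check whether it is a whole number:
  n_f = 1: 1/n_i² = 1.00000000 − 0.13888889 = 0.86111111 → n_i = 1.078  (not an integer) ✗
  n_f = 2: 1/n_i² = 0.25000000 − 0.13888889 = 0.11111111 → n_i = 3.000  → integer, n_i = 3 ✓

Only n_f = 2 gives an integer upper level, n_i = 3.

The transition is from n = 3 to n = 2 (emission).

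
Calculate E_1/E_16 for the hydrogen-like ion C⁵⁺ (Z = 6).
256.0000

Using E_n = -13.6057 Z² / n² eV with Z = 6:

E_1 = -13.6057 × 6² / 1² = -489.8052 / 1 = -489.8052000000 eV
E_16 = -13.6057 × 6² / 16² = -489.8052 / 256 = -1.9133015625 eV

The ratio is:
E_1/E_16 = (-489.8052000000) / (-1.9133015625)
E_1/E_16 = (-489.8052/1) / (-489.8052/256)
E_1/E_16 = 256/1
E_1/E_16 = 256.0000
(Note: the Z² factors cancel in the ratio.)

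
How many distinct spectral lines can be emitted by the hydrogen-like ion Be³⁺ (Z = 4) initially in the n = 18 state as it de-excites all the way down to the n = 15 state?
6

The electron can occupy levels n = 15, 16, ..., 18 during de-excitation — that is m = 18 - 15 + 1 = 4 distinct levels.

The number of distinct spectral lines equals the number of ways to choose 2 of these m levels (each pair gives one possible emission transition):

Number of lines = m(m-1)/2 = 4×3/2 = 6

These correspond to all possible transitions between the 4 levels:
18 → 17, 18 → 16, 18 → 15, 17 → 16, 17 → 15, 16 → 15

Each transition produces a photon with a unique energy (and thus wavelength). This count does not depend on Z.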